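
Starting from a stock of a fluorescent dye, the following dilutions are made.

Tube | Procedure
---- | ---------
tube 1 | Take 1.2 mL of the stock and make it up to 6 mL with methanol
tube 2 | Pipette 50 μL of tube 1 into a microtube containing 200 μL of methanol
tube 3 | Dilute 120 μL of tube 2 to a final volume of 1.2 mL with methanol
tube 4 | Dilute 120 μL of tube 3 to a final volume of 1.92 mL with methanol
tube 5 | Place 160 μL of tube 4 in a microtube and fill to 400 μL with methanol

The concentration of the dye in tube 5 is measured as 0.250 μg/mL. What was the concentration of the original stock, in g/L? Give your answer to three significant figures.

2.50 g/L

Step 1: 1.2 mL brought to 6 mL → factor 6/1.2 = 5
Step 2: 50 μL + 200 μL = 250 μL total → factor 250/50 = 5
Step 3: 120 μL brought to 1.2 mL → factor 1200/120 = 10
Step 4: 120 μL brought to 1.92 mL → factor 1920/120 = 16
Step 5: 160 μL brought to 400 μL → factor 400/160 = 2.5
Overall dilution factor = 5 × 5 × 10 × 16 × 2.5 = 10000
Stock = 0.250 μg/mL × 10000 = 2500 μg/mL = 2.50 g/L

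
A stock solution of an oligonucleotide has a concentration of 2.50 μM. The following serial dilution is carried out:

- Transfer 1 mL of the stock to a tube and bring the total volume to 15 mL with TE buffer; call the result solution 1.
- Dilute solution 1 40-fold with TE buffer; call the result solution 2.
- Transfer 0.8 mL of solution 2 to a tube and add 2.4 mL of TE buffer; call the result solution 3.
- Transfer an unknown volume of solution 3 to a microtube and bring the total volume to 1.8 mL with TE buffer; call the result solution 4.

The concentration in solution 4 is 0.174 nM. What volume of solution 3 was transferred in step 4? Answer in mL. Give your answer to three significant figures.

Step 1: 1 mL brought to 15 mL → factor 15/1 = 15
Step 2: 40-fold → factor 40
Step 3: 0.8 mL + 2.4 mL = 3.2 mL total → factor 3.2/0.8 = 4
Step 4: v brought to 1.8 mL → factor = 1.8 mL/v
Product of known-step factors = 2400
Overall factor = 2.50 μM / (0.174 nM) = 14368
Step-4 factor = 14368 / 2400 = 5.9866
v = 1.8 mL / 5.9866 = 0.301 mL

0.301 mL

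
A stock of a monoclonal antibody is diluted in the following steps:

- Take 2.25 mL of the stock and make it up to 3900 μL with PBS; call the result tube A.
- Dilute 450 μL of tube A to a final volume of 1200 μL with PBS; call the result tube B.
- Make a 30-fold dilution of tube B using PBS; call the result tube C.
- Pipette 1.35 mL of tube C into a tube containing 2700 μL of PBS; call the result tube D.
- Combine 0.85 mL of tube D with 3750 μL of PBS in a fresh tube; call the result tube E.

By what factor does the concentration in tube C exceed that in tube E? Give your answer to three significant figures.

16.2

Step 1: 2.25 mL brought to 3900 μL → factor 3.9/2.25 = 1.7333
Step 2: 450 μL brought to 1200 μL → factor 1200/450 = 2.6667
Step 3: 30-fold → factor 30
Step 4: 1.35 mL + 2700 μL = 4.05 mL total → factor 4.05/1.35 = 3
Step 5: 0.85 mL + 3750 μL = 4.6 mL total → factor 4.6/0.85 = 5.4118
Dilution factor to tube C = 138.67; to tube E = 2251.3
[tube C]/[tube E] = (factor to tube E)/(factor to tube C) = 2251.3/138.67 = 16.2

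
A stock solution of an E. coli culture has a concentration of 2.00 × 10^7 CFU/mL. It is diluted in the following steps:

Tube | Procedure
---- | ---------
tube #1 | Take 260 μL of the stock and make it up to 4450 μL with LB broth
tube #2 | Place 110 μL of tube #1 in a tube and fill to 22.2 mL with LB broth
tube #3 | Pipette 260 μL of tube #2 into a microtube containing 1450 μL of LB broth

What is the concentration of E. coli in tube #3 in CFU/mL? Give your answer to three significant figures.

Step 1: 260 μL brought to 4450 μL → factor 4450/260 = 17.115
Step 2: 110 μL brought to 22.2 mL → factor 22200/110 = 201.82
Step 3: 260 μL + 1450 μL = 1710 μL total → factor 1710/260 = 6.5769
Overall dilution factor = 17.115 × 201.82 × 6.5769 = 22718
Final = 2.00 × 10^7 CFU/mL / 22718 = 880 CFU/mL

880 CFU/mL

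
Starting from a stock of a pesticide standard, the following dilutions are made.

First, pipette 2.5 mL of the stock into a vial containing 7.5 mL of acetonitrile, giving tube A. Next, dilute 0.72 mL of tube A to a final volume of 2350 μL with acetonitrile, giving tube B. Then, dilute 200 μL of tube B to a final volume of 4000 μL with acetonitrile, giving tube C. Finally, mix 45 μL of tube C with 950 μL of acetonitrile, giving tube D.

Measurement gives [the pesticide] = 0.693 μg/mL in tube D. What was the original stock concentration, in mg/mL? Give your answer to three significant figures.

4.00 mg/mL

Step 1: 2.5 mL + 7.5 mL = 10 mL total → factor 10/2.5 = 4
Step 2: 0.72 mL brought to 2350 μL → factor 2.35/0.72 = 3.2639
Step 3: 200 μL brought to 4000 μL → factor 4000/200 = 20
Step 4: 45 μL + 950 μL = 995 μL total → factor 995/45 = 22.111
Overall dilution factor = 4 × 3.2639 × 20 × 22.111 = 5773.5
Stock = 0.693 μg/mL × 5773.5 = 4001 μg/mL = 4.00 mg/mL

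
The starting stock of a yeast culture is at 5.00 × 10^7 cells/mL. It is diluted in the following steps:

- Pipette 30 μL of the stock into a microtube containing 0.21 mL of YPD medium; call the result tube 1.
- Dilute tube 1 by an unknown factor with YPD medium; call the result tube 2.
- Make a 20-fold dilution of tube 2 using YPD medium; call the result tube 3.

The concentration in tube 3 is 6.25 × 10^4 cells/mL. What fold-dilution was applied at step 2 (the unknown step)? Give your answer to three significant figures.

Step 1: 30 μL + 0.21 mL = 240 μL total → factor 240/30 = 8
Step 2: unknown factor x
Step 3: 20-fold → factor 20
Product of known-step factors = 160
Overall factor = 5.00 × 10^7 cells/mL / (6.25 × 10^4 cells/mL) = 800
x = 800 / 160 = 5.00

5.00-fold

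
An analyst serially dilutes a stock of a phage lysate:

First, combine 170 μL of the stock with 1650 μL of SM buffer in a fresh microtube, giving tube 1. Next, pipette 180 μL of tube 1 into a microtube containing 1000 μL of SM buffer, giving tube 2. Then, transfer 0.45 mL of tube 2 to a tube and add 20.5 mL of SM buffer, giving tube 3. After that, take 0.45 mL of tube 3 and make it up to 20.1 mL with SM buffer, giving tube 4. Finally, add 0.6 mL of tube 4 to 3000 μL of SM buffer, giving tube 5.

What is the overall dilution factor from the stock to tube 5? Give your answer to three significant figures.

8.76 × 10^5

Step 1: 170 μL + 1650 μL = 1820 μL total → factor 1820/170 = 10.706
Step 2: 180 μL + 1000 μL = 1180 μL total → factor 1180/180 = 6.5556
Step 3: 0.45 mL + 20.5 mL = 20.95 mL total → factor 20.95/0.45 = 46.556
Step 4: 0.45 mL brought to 20.1 mL → factor 20.1/0.45 = 44.667
Step 5: 0.6 mL + 3000 μL = 3.6 mL total → factor 3.6/0.6 = 6
Overall dilution factor = 10.706 × 6.5556 × 46.556 × 44.667 × 6 = 8.7567 × 10^5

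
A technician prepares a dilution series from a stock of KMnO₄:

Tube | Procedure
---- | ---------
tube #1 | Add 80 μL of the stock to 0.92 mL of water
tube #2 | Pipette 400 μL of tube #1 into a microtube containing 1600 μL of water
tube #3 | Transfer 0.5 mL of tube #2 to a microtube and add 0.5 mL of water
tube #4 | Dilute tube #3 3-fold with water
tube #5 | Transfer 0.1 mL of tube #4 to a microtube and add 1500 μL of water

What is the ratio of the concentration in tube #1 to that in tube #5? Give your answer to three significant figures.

480

Step 1: 80 μL + 0.92 mL = 1000 μL total → factor 1000/80 = 12.5
Step 2: 400 μL + 1600 μL = 2000 μL total → factor 2000/400 = 5
Step 3: 0.5 mL + 0.5 mL = 1 mL total → factor 1/0.5 = 2
Step 4: 3-fold → factor 3
Step 5: 0.1 mL + 1500 μL = 1.6 mL total → factor 1.6/0.1 = 16
Dilution factor to tube #1 = 12.5; to tube #5 = 6000
[tube #1]/[tube #5] = (factor to tube #5)/(factor to tube #1) = 6000/12.5 = 480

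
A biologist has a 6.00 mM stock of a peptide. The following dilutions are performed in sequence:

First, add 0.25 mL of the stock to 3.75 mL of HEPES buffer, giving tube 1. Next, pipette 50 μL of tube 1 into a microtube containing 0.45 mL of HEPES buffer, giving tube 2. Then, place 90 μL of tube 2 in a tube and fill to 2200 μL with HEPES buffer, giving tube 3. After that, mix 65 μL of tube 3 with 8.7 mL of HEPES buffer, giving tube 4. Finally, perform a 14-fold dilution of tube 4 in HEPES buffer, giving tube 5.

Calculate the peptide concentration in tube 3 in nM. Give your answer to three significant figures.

1.53 × 10^3 nM

Step 1: 0.25 mL + 3.75 mL = 4 mL total → factor 4/0.25 = 16
Step 2: 50 μL + 0.45 mL = 500 μL total → factor 500/50 = 10
Step 3: 90 μL brought to 2200 μL → factor 2200/90 = 24.444
Dilution factor through tube 3 = 16 × 10 × 24.444 = 3911.1
[tube 3] = 6.00 mM / 3911.1 = 0.001534 mM = 1.53 × 10^3 nM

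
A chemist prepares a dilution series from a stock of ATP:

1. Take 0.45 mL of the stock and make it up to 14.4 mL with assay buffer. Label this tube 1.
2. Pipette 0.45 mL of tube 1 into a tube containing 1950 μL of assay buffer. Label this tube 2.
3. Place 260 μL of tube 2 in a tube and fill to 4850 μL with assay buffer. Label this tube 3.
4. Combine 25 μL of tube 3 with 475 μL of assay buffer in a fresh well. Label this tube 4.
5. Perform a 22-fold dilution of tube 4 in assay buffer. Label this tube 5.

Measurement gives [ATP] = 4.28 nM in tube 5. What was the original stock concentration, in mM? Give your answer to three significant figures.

Step 1: 0.45 mL brought to 14.4 mL → factor 14.4/0.45 = 32
Step 2: 0.45 mL + 1950 μL = 2.4 mL total → factor 2.4/0.45 = 5.3333
Step 3: 260 μL brought to 4850 μL → factor 4850/260 = 18.654
Step 4: 25 μL + 475 μL = 500 μL total → factor 500/25 = 20
Step 5: 22-fold → factor 22
Overall dilution factor = 32 × 5.3333 × 18.654 × 20 × 22 = 1.4008 × 10^6
Stock = 4.28 nM × 1.4008 × 10^6 = 5.995 × 10^6 nM = 6.00 mM

6.00 mM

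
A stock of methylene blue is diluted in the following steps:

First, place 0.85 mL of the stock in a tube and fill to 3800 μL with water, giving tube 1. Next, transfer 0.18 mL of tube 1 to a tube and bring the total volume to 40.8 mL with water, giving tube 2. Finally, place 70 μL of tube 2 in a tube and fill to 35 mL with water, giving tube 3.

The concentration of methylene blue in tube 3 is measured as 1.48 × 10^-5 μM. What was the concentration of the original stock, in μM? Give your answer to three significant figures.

7.50 μM

Step 1: 0.85 mL brought to 3800 μL → factor 3.8/0.85 = 4.4706
Step 2: 0.18 mL brought to 40.8 mL → factor 40.8/0.18 = 226.67
Step 3: 70 μL brought to 35 mL → factor 35000/70 = 500
Overall dilution factor = 4.4706 × 226.67 × 500 = 5.0667 × 10^5
Stock = 1.48 × 10^-5 μM × 5.0667 × 10^5 = 7.50 μM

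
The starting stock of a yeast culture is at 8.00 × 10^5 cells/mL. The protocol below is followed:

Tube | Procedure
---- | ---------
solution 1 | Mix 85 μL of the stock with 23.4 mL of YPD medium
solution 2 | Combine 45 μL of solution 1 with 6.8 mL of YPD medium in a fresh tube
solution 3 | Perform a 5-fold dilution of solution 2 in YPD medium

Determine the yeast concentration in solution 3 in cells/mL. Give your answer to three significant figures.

3.81 cells/mL

Step 1: 85 μL + 23.4 mL = 23485 μL total → factor 23485/85 = 276.29
Step 2: 45 μL + 6.8 mL = 6845 μL total → factor 6845/45 = 152.11
Step 3: 5-fold → factor 5
Overall dilution factor = 276.29 × 152.11 × 5 = 2.1014 × 10^5
Final = 8.00 × 10^5 cells/mL / 2.1014 × 10^5 = 3.81 cells/mL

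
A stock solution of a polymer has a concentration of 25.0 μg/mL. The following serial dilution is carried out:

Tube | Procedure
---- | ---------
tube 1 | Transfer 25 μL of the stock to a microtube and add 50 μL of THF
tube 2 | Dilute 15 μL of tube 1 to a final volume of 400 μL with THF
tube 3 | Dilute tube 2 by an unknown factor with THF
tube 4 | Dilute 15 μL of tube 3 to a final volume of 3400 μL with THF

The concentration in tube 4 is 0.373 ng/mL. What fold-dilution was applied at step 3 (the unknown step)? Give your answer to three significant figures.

3.70-fold

Step 1: 25 μL + 50 μL = 75 μL total → factor 75/25 = 3
Step 2: 15 μL brought to 400 μL → factor 400/15 = 26.667
Step 3: unknown factor x
Step 4: 15 μL brought to 3400 μL → factor 3400/15 = 226.67
Product of known-step factors = 18133
Overall factor = 25.0 μg/mL / (0.373 ng/mL) = 67024
x = 67024 / 18133 = 3.70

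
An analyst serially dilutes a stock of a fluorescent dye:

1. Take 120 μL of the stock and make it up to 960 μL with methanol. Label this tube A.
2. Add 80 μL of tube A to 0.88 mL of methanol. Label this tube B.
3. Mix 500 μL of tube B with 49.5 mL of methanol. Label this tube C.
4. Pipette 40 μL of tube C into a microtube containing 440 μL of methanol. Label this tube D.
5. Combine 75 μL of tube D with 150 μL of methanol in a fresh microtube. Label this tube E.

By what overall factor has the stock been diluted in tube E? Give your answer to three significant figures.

3.46 × 10^5

Step 1: 120 μL brought to 960 μL → factor 960/120 = 8
Step 2: 80 μL + 0.88 mL = 960 μL total → factor 960/80 = 12
Step 3: 500 μL + 49.5 mL = 50000 μL total → factor 50000/500 = 100
Step 4: 40 μL + 440 μL = 480 μL total → factor 480/40 = 12
Step 5: 75 μL + 150 μL = 225 μL total → factor 225/75 = 3
Overall dilution factor = 8 × 12 × 100 × 12 × 3 = 3.456 × 10^5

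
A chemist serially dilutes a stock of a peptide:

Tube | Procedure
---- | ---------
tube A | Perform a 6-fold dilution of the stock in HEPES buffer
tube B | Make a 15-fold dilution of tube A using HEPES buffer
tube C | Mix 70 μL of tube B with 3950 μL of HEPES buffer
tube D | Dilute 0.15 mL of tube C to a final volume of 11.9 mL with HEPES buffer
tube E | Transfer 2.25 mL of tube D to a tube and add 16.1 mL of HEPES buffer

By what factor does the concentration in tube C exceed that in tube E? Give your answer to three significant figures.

647

Step 1: 6-fold → factor 6
Step 2: 15-fold → factor 15
Step 3: 70 μL + 3950 μL = 4020 μL total → factor 4020/70 = 57.429
Step 4: 0.15 mL brought to 11.9 mL → factor 11.9/0.15 = 79.333
Step 5: 2.25 mL + 16.1 mL = 18.35 mL total → factor 18.35/2.25 = 8.1556
Dilution factor to tube C = 5168.6; to tube E = 3.3441 × 10^6
[tube C]/[tube E] = (factor to tube E)/(factor to tube C) = 3.3441 × 10^6/5168.6 = 647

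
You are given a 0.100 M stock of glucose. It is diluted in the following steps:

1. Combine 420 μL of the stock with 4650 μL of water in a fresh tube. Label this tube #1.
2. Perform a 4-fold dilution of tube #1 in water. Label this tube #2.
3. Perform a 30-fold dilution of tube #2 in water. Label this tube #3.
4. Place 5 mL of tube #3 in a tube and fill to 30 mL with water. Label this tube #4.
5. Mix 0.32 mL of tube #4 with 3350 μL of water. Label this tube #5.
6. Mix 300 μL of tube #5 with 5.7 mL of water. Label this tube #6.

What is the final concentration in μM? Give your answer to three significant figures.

0.0502 μM

Step 1: 420 μL + 4650 μL = 5070 μL total → factor 5070/420 = 12.071
Step 2: 4-fold → factor 4
Step 3: 30-fold → factor 30
Step 4: 5 mL brought to 30 mL → factor 30/5 = 6
Step 5: 0.32 mL + 3350 μL = 3.67 mL total → factor 3.67/0.32 = 11.469
Step 6: 300 μL + 5.7 mL = 6000 μL total → factor 6000/300 = 20
Overall dilution factor = 12.071 × 4 × 30 × 6 × 11.469 × 20 = 1.9936 × 10^6
Final = 0.100 M / 1.9936 × 10^6 = 5.016 × 10^-8 M = 0.0502 μM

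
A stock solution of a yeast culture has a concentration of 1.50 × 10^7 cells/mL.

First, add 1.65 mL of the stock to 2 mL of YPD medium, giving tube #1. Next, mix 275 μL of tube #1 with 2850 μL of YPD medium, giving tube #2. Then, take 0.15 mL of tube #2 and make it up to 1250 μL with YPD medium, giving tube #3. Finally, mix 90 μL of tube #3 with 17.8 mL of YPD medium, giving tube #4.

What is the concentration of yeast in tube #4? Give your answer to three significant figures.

Step 1: 1.65 mL + 2 mL = 3.65 mL total → factor 3.65/1.65 = 2.2121
Step 2: 275 μL + 2850 μL = 3125 μL total → factor 3125/275 = 11.364
Step 3: 0.15 mL brought to 1250 μL → factor 1.25/0.15 = 8.3333
Step 4: 90 μL + 17.8 mL = 17890 μL total → factor 17890/90 = 198.78
Overall dilution factor = 2.2121 × 11.364 × 8.3333 × 198.78 = 41640
Final = 1.50 × 10^7 cells/mL / 41640 = 360 cells/mL

360 cells/mL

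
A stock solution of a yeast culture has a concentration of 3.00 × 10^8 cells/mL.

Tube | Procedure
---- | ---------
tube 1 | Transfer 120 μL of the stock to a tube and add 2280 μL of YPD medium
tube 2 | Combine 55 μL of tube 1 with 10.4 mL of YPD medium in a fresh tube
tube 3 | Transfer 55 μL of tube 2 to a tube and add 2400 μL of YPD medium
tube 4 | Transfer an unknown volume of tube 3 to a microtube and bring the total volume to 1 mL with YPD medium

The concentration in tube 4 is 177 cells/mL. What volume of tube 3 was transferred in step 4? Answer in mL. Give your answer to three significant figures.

Step 1: 120 μL + 2280 μL = 2400 μL total → factor 2400/120 = 20
Step 2: 55 μL + 10.4 mL = 10455 μL total → factor 10455/55 = 190.09
Step 3: 55 μL + 2400 μL = 2455 μL total → factor 2455/55 = 44.636
Step 4: v brought to 1 mL → factor = 1 mL/v
Product of known-step factors = 1.697 × 10^5
Overall factor = 3.00 × 10^8 cells/mL / (177 cells/mL) = 1.6949 × 10^6
Step-4 factor = 1.6949 × 10^6 / 1.697 × 10^5 = 9.9878
v = 1 mL / 9.9878 = 0.100 mL

0.100 mL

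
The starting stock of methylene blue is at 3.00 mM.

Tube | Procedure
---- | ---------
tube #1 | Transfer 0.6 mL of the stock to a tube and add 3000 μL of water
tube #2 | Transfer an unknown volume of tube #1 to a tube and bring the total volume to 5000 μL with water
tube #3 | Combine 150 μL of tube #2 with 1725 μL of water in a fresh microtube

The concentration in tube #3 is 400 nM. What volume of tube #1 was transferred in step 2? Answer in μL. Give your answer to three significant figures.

Step 1: 0.6 mL + 3000 μL = 3.6 mL total → factor 3.6/0.6 = 6
Step 2: v brought to 5000 μL → factor = 5000 μL/v
Step 3: 150 μL + 1725 μL = 1875 μL total → factor 1875/150 = 12.5
Product of known-step factors = 75
Overall factor = 3.00 mM / (400 nM) = 7500
Step-2 factor = 7500 / 75 = 100
v = 5000 μL / 100 = 50.0 μL

50.0 μL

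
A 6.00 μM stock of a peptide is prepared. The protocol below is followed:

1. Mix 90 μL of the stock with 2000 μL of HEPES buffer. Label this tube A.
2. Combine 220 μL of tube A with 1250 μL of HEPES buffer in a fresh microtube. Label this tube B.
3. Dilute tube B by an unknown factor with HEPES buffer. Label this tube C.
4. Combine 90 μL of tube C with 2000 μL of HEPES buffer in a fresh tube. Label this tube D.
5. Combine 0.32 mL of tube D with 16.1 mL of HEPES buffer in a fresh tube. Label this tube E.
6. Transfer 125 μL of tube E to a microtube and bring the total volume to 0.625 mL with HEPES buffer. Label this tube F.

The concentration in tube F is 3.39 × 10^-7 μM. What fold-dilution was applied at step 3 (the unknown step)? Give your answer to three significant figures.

Step 1: 90 μL + 2000 μL = 2090 μL total → factor 2090/90 = 23.222
Step 2: 220 μL + 1250 μL = 1470 μL total → factor 1470/220 = 6.6818
Step 3: unknown factor x
Step 4: 90 μL + 2000 μL = 2090 μL total → factor 2090/90 = 23.222
Step 5: 0.32 mL + 16.1 mL = 16.42 mL total → factor 16.42/0.32 = 51.312
Step 6: 125 μL brought to 0.625 mL → factor 625/125 = 5
Product of known-step factors = 9.2448 × 10^5
Overall factor = 6.00 μM / (3.39 × 10^-7 μM) = 1.7699 × 10^7
x = 1.7699 × 10^7 / 9.2448 × 10^5 = 19.1

19.1-fold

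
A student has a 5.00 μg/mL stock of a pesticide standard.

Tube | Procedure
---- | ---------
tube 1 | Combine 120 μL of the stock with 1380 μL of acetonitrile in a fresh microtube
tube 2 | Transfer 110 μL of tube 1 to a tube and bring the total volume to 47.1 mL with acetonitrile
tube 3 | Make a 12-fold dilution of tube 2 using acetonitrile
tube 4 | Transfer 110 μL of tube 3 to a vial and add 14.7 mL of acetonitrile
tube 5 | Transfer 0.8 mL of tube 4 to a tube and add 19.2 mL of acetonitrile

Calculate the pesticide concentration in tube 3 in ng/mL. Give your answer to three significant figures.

0.0778 ng/mL

Step 1: 120 μL + 1380 μL = 1500 μL total → factor 1500/120 = 12.5
Step 2: 110 μL brought to 47.1 mL → factor 47100/110 = 428.18
Step 3: 12-fold → factor 12
Dilution factor through tube 3 = 12.5 × 428.18 × 12 = 64227
[tube 3] = 5.00 μg/mL / 64227 = 7.785 × 10^-5 μg/mL = 0.0778 ng/mL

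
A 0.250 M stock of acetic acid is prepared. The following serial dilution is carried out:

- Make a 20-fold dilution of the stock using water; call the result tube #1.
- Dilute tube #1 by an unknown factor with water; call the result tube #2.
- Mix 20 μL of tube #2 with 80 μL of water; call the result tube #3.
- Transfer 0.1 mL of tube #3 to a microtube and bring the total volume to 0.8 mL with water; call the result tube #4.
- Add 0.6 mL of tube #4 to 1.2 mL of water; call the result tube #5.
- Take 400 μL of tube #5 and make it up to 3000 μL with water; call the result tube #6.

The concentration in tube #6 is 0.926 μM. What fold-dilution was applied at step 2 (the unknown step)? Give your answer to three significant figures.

Step 1: 20-fold → factor 20
Step 2: unknown factor x
Step 3: 20 μL + 80 μL = 100 μL total → factor 100/20 = 5
Step 4: 0.1 mL brought to 0.8 mL → factor 0.8/0.1 = 8
Step 5: 0.6 mL + 1.2 mL = 1.8 mL total → factor 1.8/0.6 = 3
Step 6: 400 μL brought to 3000 μL → factor 3000/400 = 7.5
Product of known-step factors = 18000
Overall factor = 0.250 M / (0.926 μM) = 2.6998 × 10^5
x = 2.6998 × 10^5 / 18000 = 15.0

15.0-fold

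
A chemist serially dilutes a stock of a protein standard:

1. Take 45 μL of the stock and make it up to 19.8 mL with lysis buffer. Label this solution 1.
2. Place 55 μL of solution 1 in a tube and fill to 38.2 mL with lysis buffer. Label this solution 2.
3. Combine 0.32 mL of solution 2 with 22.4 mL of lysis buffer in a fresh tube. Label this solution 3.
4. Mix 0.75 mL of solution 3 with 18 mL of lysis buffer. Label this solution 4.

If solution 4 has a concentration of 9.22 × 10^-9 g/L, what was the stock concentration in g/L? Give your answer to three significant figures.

5.00 g/L

Step 1: 45 μL brought to 19.8 mL → factor 19800/45 = 440
Step 2: 55 μL brought to 38.2 mL → factor 38200/55 = 694.55
Step 3: 0.32 mL + 22.4 mL = 22.72 mL total → factor 22.72/0.32 = 71
Step 4: 0.75 mL + 18 mL = 18.75 mL total → factor 18.75/0.75 = 25
Overall dilution factor = 440 × 694.55 × 71 × 25 = 5.4244 × 10^8
Stock = 9.22 × 10^-9 g/L × 5.4244 × 10^8 = 5.00 g/L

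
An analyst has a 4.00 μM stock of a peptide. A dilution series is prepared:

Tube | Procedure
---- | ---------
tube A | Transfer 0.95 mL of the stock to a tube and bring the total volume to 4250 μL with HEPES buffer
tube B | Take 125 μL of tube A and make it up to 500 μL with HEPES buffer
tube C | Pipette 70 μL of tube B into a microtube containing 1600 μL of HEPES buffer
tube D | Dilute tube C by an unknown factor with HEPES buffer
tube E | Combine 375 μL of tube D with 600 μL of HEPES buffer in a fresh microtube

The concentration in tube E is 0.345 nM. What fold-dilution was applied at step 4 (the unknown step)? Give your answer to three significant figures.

10.4-fold

Step 1: 0.95 mL brought to 4250 μL → factor 4.25/0.95 = 4.4737
Step 2: 125 μL brought to 500 μL → factor 500/125 = 4
Step 3: 70 μL + 1600 μL = 1670 μL total → factor 1670/70 = 23.857
Step 4: unknown factor x
Step 5: 375 μL + 600 μL = 975 μL total → factor 975/375 = 2.6
Product of known-step factors = 1110
Overall factor = 4.00 μM / (0.345 nM) = 11594
x = 11594 / 1110 = 10.4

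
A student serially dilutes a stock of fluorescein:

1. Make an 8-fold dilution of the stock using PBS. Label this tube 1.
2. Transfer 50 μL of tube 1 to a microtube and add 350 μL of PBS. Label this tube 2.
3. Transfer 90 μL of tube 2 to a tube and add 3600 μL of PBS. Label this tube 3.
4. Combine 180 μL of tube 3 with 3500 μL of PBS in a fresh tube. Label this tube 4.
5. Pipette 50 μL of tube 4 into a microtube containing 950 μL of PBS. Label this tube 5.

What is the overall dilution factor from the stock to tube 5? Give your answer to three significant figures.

Step 1: 8-fold → factor 8
Step 2: 50 μL + 350 μL = 400 μL total → factor 400/50 = 8
Step 3: 90 μL + 3600 μL = 3690 μL total → factor 3690/90 = 41
Step 4: 180 μL + 3500 μL = 3680 μL total → factor 3680/180 = 20.444
Step 5: 50 μL + 950 μL = 1000 μL total → factor 1000/50 = 20
Overall dilution factor = 8 × 8 × 41 × 20.444 × 20 = 1.0729 × 10^6

1.07 × 10^6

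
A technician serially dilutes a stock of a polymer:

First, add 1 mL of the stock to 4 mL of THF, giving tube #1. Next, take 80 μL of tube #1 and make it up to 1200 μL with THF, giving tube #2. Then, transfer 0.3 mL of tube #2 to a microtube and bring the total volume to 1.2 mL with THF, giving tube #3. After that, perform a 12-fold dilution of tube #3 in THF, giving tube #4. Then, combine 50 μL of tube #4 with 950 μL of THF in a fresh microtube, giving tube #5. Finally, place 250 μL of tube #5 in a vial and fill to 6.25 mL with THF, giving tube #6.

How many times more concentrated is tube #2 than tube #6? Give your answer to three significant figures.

2.40 × 10^4

Step 1: 1 mL + 4 mL = 5 mL total → factor 5/1 = 5
Step 2: 80 μL brought to 1200 μL → factor 1200/80 = 15
Step 3: 0.3 mL brought to 1.2 mL → factor 1.2/0.3 = 4
Step 4: 12-fold → factor 12
Step 5: 50 μL + 950 μL = 1000 μL total → factor 1000/50 = 20
Step 6: 250 μL brought to 6.25 mL → factor 6250/250 = 25
Dilution factor to tube #2 = 75; to tube #6 = 1.8 × 10^6
[tube #2]/[tube #6] = (factor to tube #6)/(factor to tube #2) = 1.8 × 10^6/75 = 2.40 × 10^4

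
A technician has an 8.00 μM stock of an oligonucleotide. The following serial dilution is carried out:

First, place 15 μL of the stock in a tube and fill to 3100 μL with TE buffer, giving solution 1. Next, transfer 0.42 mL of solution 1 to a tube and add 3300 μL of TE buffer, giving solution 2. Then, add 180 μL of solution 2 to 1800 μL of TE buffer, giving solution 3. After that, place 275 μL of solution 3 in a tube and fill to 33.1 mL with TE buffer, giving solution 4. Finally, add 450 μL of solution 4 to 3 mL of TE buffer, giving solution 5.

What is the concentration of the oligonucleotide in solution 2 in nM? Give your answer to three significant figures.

Step 1: 15 μL brought to 3100 μL → factor 3100/15 = 206.67
Step 2: 0.42 mL + 3300 μL = 3.72 mL total → factor 3.72/0.42 = 8.8571
Dilution factor through solution 2 = 206.67 × 8.8571 = 1830.5
[solution 2] = 8.00 μM / 1830.5 = 0.004370 μM = 4.37 nM

4.37 nM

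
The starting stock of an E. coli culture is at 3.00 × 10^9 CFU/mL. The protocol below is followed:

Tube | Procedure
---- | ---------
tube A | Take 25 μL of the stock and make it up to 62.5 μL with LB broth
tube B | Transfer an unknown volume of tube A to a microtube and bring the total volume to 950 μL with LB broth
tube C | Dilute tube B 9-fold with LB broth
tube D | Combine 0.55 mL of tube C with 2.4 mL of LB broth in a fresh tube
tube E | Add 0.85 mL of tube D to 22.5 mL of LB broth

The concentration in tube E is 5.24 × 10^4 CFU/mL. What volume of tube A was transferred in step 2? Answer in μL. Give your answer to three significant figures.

Step 1: 25 μL brought to 62.5 μL → factor 62.5/25 = 2.5
Step 2: v brought to 950 μL → factor = 950 μL/v
Step 3: 9-fold → factor 9
Step 4: 0.55 mL + 2.4 mL = 2.95 mL total → factor 2.95/0.55 = 5.3636
Step 5: 0.85 mL + 22.5 mL = 23.35 mL total → factor 23.35/0.85 = 27.471
Product of known-step factors = 3315.2
Overall factor = 3.00 × 10^9 CFU/mL / (5.24 × 10^4 CFU/mL) = 57252
Step-2 factor = 57252 / 3315.2 = 17.27
v = 950 μL / 17.27 = 55.0 μL

55.0 μL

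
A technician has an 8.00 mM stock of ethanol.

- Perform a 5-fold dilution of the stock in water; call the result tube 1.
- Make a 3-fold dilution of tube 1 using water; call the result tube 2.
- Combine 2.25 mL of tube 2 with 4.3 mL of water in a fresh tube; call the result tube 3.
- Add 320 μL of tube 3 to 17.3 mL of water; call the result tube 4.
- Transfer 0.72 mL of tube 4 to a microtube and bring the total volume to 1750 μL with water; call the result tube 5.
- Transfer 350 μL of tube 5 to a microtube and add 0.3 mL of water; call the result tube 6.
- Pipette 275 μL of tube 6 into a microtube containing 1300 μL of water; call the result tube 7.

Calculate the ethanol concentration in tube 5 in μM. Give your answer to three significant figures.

1.37 μM

Step 1: 5-fold → factor 5
Step 2: 3-fold → factor 3
Step 3: 2.25 mL + 4.3 mL = 6.55 mL total → factor 6.55/2.25 = 2.9111
Step 4: 320 μL + 17.3 mL = 17620 μL total → factor 17620/320 = 55.062
Step 5: 0.72 mL brought to 1750 μL → factor 1.75/0.72 = 2.4306
Dilution factor through tube 5 = 5 × 3 × 2.9111 × 55.062 × 2.4306 = 5844
[tube 5] = 8.00 mM / 5844 = 0.001369 mM = 1.37 μM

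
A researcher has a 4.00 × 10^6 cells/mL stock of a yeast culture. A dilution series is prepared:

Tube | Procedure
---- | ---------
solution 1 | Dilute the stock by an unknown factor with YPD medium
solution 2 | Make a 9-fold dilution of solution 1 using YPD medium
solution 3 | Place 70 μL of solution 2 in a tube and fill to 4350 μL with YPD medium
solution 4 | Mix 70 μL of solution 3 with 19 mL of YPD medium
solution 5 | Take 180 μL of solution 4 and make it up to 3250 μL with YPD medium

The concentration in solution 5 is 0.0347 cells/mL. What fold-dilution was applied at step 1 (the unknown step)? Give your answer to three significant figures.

41.9-fold

Step 1: unknown factor x
Step 2: 9-fold → factor 9
Step 3: 70 μL brought to 4350 μL → factor 4350/70 = 62.143
Step 4: 70 μL + 19 mL = 19070 μL total → factor 19070/70 = 272.43
Step 5: 180 μL brought to 3250 μL → factor 3250/180 = 18.056
Product of known-step factors = 2.751 × 10^6
Overall factor = 4.00 × 10^6 cells/mL / (0.0347 cells/mL) = 1.1527 × 10^8
x = 1.1527 × 10^8 / 2.751 × 10^6 = 41.9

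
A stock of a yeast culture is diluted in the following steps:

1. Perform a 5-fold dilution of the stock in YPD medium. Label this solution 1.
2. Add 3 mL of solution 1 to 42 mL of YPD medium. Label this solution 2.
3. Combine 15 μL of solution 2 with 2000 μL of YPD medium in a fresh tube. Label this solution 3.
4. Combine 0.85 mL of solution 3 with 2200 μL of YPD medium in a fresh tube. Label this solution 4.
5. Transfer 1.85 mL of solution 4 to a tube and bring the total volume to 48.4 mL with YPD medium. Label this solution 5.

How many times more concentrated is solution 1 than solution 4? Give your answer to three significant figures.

Step 1: 5-fold → factor 5
Step 2: 3 mL + 42 mL = 45 mL total → factor 45/3 = 15
Step 3: 15 μL + 2000 μL = 2015 μL total → factor 2015/15 = 134.33
Step 4: 0.85 mL + 2200 μL = 3.05 mL total → factor 3.05/0.85 = 3.5882
Dilution factor to solution 1 = 5; to solution 4 = 36151
[solution 1]/[solution 4] = (factor to solution 4)/(factor to solution 1) = 36151/5 = 7.23 × 10^3

7.23 × 10^3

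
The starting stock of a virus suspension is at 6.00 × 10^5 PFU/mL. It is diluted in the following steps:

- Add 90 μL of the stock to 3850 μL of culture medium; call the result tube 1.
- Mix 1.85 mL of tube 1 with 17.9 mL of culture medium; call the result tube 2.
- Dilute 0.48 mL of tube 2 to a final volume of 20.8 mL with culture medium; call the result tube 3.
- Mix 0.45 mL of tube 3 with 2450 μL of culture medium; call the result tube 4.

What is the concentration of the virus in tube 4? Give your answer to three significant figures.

4.60 PFU/mL

Step 1: 90 μL + 3850 μL = 3940 μL total → factor 3940/90 = 43.778
Step 2: 1.85 mL + 17.9 mL = 19.75 mL total → factor 19.75/1.85 = 10.676
Step 3: 0.48 mL brought to 20.8 mL → factor 20.8/0.48 = 43.333
Step 4: 0.45 mL + 2450 μL = 2.9 mL total → factor 2.9/0.45 = 6.4444
Dilution factor through tube 4 = 43.778 × 10.676 × 43.333 × 6.4444 = 1.3051 × 10^5
[tube 4] = 6.00 × 10^5 PFU/mL / 1.3051 × 10^5 = 4.60 PFU/mL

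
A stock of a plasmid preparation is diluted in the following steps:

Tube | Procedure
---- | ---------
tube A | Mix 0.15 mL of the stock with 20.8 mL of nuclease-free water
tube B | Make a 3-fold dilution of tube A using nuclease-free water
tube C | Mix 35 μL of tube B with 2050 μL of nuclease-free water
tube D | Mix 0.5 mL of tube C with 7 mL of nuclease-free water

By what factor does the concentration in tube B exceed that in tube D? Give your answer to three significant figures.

894

Step 1: 0.15 mL + 20.8 mL = 20.95 mL total → factor 20.95/0.15 = 139.67
Step 2: 3-fold → factor 3
Step 3: 35 μL + 2050 μL = 2085 μL total → factor 2085/35 = 59.571
Step 4: 0.5 mL + 7 mL = 7.5 mL total → factor 7.5/0.5 = 15
Dilution factor to tube B = 419; to tube D = 3.7441 × 10^5
[tube B]/[tube D] = (factor to tube D)/(factor to tube B) = 3.7441 × 10^5/419 = 894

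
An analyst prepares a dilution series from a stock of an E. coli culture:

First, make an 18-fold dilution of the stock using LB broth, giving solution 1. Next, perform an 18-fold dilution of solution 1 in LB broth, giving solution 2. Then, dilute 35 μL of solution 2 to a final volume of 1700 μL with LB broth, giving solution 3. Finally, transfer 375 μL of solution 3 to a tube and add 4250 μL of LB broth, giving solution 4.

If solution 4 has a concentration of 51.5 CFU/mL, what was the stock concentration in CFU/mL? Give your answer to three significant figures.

1.00 × 10^7 CFU/mL

Step 1: 18-fold → factor 18
Step 2: 18-fold → factor 18
Step 3: 35 μL brought to 1700 μL → factor 1700/35 = 48.571
Step 4: 375 μL + 4250 μL = 4625 μL total → factor 4625/375 = 12.333
Overall dilution factor = 18 × 18 × 48.571 × 12.333 = 1.9409 × 10^5
Stock = 51.5 CFU/mL × 1.9409 × 10^5 = 1.00 × 10^7 CFU/mL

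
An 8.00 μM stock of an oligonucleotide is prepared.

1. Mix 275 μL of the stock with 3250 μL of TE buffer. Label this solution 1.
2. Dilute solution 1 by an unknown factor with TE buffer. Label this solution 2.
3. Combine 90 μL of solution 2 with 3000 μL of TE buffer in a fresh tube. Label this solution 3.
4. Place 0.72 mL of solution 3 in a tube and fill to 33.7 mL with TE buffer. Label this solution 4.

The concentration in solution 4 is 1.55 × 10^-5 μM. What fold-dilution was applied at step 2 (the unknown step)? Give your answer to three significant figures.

25.1-fold

Step 1: 275 μL + 3250 μL = 3525 μL total → factor 3525/275 = 12.818
Step 2: unknown factor x
Step 3: 90 μL + 3000 μL = 3090 μL total → factor 3090/90 = 34.333
Step 4: 0.72 mL brought to 33.7 mL → factor 33.7/0.72 = 46.806
Product of known-step factors = 20599
Overall factor = 8.00 μM / (1.55 × 10^-5 μM) = 5.1613 × 10^5
x = 5.1613 × 10^5 / 20599 = 25.1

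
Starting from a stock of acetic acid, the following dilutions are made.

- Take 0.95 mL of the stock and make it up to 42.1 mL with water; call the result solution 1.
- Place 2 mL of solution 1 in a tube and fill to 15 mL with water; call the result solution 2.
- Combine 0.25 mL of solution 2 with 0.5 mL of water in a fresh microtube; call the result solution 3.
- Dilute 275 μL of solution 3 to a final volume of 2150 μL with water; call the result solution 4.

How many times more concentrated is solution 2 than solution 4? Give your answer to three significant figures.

23.5

Step 1: 0.95 mL brought to 42.1 mL → factor 42.1/0.95 = 44.316
Step 2: 2 mL brought to 15 mL → factor 15/2 = 7.5
Step 3: 0.25 mL + 0.5 mL = 0.75 mL total → factor 0.75/0.25 = 3
Step 4: 275 μL brought to 2150 μL → factor 2150/275 = 7.8182
Dilution factor to solution 2 = 332.37; to solution 4 = 7795.6
[solution 2]/[solution 4] = (factor to solution 4)/(factor to solution 2) = 7795.6/332.37 = 23.5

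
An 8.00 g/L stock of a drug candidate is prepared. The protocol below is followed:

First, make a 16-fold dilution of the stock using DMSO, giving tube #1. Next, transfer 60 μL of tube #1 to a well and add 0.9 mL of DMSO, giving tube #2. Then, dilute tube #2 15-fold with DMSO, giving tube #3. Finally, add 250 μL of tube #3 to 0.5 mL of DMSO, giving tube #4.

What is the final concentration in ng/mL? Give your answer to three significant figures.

Step 1: 16-fold → factor 16
Step 2: 60 μL + 0.9 mL = 960 μL total → factor 960/60 = 16
Step 3: 15-fold → factor 15
Step 4: 250 μL + 0.5 mL = 750 μL total → factor 750/250 = 3
Overall dilution factor = 16 × 16 × 15 × 3 = 11520
Final = 8.00 g/L / 11520 = 0.0006944 g/L = 694 ng/mL

694 ng/mL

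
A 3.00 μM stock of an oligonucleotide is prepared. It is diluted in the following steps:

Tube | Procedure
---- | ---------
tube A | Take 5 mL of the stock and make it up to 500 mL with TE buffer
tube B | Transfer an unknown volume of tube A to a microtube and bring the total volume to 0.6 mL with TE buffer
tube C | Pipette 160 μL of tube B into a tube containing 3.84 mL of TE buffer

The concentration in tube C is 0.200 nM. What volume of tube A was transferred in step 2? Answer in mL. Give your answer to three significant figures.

Step 1: 5 mL brought to 500 mL → factor 500/5 = 100
Step 2: v brought to 0.6 mL → factor = 0.6 mL/v
Step 3: 160 μL + 3.84 mL = 4000 μL total → factor 4000/160 = 25
Product of known-step factors = 2500
Overall factor = 3.00 μM / (0.200 nM) = 15000
Step-2 factor = 15000 / 2500 = 6
v = 0.6 mL / 6 = 0.100 mL

0.100 mL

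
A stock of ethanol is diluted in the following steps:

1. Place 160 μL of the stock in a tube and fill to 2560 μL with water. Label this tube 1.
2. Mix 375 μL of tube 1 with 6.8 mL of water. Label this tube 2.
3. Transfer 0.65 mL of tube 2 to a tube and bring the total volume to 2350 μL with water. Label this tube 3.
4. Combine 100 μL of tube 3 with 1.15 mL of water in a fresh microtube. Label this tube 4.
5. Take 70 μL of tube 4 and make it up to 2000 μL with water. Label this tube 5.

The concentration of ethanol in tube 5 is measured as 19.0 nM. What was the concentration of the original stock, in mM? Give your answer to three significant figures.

7.51 mM

Step 1: 160 μL brought to 2560 μL → factor 2560/160 = 16
Step 2: 375 μL + 6.8 mL = 7175 μL total → factor 7175/375 = 19.133
Step 3: 0.65 mL brought to 2350 μL → factor 2.35/0.65 = 3.6154
Step 4: 100 μL + 1.15 mL = 1250 μL total → factor 1250/100 = 12.5
Step 5: 70 μL brought to 2000 μL → factor 2000/70 = 28.571
Overall dilution factor = 16 × 19.133 × 3.6154 × 12.5 × 28.571 = 3.9528 × 10^5
Stock = 19.0 nM × 3.9528 × 10^5 = 7.510 × 10^6 nM = 7.51 mM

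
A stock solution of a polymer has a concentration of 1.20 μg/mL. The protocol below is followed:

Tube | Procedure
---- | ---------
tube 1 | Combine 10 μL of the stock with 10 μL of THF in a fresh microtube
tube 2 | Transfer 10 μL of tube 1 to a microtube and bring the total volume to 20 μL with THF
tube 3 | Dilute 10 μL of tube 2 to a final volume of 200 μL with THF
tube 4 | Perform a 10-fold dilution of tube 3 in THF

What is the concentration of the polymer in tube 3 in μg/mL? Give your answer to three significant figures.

0.0150 μg/mL

Step 1: 10 μL + 10 μL = 20 μL total → factor 20/10 = 2
Step 2: 10 μL brought to 20 μL → factor 20/10 = 2
Step 3: 10 μL brought to 200 μL → factor 200/10 = 20
Dilution factor through tube 3 = 2 × 2 × 20 = 80
[tube 3] = 1.20 μg/mL / 80 = 0.0150 μg/mL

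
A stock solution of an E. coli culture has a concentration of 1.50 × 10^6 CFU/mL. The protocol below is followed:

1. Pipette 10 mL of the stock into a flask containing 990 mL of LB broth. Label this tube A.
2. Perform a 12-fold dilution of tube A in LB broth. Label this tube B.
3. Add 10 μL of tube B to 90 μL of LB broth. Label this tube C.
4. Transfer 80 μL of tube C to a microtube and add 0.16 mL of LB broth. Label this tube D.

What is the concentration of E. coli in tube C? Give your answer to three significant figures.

Step 1: 10 mL + 990 mL = 1000 mL total → factor 1000/10 = 100
Step 2: 12-fold → factor 12
Step 3: 10 μL + 90 μL = 100 μL total → factor 100/10 = 10
Dilution factor through tube C = 100 × 12 × 10 = 12000
[tube C] = 1.50 × 10^6 CFU/mL / 12000 = 125 CFU/mL

125 CFU/mL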